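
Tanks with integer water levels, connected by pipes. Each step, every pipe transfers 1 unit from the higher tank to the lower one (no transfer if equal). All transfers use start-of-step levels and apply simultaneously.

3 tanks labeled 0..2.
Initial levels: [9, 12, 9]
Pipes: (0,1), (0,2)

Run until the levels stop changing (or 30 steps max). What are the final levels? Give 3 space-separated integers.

Step 1: flows [1->0,0=2] -> levels [10 11 9]
Step 2: flows [1->0,0->2] -> levels [10 10 10]
Step 3: flows [0=1,0=2] -> levels [10 10 10]
  -> stable (no change)

Answer: 10 10 10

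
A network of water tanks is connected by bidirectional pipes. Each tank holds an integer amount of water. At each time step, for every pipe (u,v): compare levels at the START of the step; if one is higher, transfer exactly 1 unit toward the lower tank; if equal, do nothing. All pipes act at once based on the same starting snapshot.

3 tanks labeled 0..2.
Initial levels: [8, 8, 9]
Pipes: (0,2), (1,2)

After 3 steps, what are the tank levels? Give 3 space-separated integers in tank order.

Answer: 9 9 7

Derivation:
Step 1: flows [2->0,2->1] -> levels [9 9 7]
Step 2: flows [0->2,1->2] -> levels [8 8 9]
  -> period-2 cycle: step 2 state = step 0 state
  -> state at step 3: (3-0) mod 2 = 1, same as step 1 -> [9 9 7]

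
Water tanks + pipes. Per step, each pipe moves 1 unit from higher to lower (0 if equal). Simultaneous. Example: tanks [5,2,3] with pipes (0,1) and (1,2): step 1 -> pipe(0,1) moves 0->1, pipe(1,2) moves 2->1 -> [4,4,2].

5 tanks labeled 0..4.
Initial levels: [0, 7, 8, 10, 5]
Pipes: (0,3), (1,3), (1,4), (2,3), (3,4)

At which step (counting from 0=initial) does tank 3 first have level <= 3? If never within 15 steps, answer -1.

Step 1: flows [3->0,3->1,1->4,3->2,3->4] -> levels [1 7 9 6 7]
Step 2: flows [3->0,1->3,1=4,2->3,4->3] -> levels [2 6 8 8 6]
Step 3: flows [3->0,3->1,1=4,2=3,3->4] -> levels [3 7 8 5 7]
Step 4: flows [3->0,1->3,1=4,2->3,4->3] -> levels [4 6 7 7 6]
Step 5: flows [3->0,3->1,1=4,2=3,3->4] -> levels [5 7 7 4 7]
Step 6: flows [0->3,1->3,1=4,2->3,4->3] -> levels [4 6 6 8 6]
Step 7: flows [3->0,3->1,1=4,3->2,3->4] -> levels [5 7 7 4 7]
  -> period-2 cycle (repeats step 5); tank 3 never drops to <=3
Tank 3 never reaches <=3 within 15 steps

Answer: -1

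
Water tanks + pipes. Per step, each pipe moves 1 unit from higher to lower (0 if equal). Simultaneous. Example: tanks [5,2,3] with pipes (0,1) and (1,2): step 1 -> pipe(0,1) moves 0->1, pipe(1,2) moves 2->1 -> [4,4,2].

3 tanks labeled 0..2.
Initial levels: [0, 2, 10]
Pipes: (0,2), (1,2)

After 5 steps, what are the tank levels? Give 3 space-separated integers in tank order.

Step 1: flows [2->0,2->1] -> levels [1 3 8]
Step 2: flows [2->0,2->1] -> levels [2 4 6]
Step 3: flows [2->0,2->1] -> levels [3 5 4]
Step 4: flows [2->0,1->2] -> levels [4 4 4]
Step 5: flows [0=2,1=2] -> levels [4 4 4]

Answer: 4 4 4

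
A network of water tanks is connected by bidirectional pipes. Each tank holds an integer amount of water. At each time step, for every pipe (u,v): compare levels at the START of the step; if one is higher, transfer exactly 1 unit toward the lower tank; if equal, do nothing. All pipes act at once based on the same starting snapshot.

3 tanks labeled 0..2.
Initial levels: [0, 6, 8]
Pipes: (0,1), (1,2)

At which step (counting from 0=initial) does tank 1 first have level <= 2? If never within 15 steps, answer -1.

Answer: -1

Derivation:
Step 1: flows [1->0,2->1] -> levels [1 6 7]
Step 2: flows [1->0,2->1] -> levels [2 6 6]
Step 3: flows [1->0,1=2] -> levels [3 5 6]
Step 4: flows [1->0,2->1] -> levels [4 5 5]
Step 5: flows [1->0,1=2] -> levels [5 4 5]
Step 6: flows [0->1,2->1] -> levels [4 6 4]
Step 7: flows [1->0,1->2] -> levels [5 4 5]
  -> period-2 cycle (repeats step 5); tank 1 never drops to <=2
Tank 1 never reaches <=2 within 15 steps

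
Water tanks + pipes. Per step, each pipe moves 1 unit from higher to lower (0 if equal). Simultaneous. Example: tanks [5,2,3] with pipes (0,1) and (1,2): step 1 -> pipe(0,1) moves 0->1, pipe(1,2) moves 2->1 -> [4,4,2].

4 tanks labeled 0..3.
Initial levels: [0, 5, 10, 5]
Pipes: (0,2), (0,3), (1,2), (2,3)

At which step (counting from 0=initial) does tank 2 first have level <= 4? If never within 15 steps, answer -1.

Step 1: flows [2->0,3->0,2->1,2->3] -> levels [2 6 7 5]
Step 2: flows [2->0,3->0,2->1,2->3] -> levels [4 7 4 5]
Tank 2 first reaches <=4 at step 2

Answer: 2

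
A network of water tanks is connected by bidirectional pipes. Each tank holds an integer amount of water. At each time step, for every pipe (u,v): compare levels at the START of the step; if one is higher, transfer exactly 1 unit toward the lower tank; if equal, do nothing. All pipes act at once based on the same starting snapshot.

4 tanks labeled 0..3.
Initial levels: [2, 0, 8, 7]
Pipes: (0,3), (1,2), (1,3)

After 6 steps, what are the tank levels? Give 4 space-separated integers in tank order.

Step 1: flows [3->0,2->1,3->1] -> levels [3 2 7 5]
Step 2: flows [3->0,2->1,3->1] -> levels [4 4 6 3]
Step 3: flows [0->3,2->1,1->3] -> levels [3 4 5 5]
Step 4: flows [3->0,2->1,3->1] -> levels [4 6 4 3]
Step 5: flows [0->3,1->2,1->3] -> levels [3 4 5 5]
  -> period-2 cycle: step 5 state = step 3 state
  -> state at step 6: (6-3) mod 2 = 1, same as step 4 -> [4 6 4 3]

Answer: 4 6 4 3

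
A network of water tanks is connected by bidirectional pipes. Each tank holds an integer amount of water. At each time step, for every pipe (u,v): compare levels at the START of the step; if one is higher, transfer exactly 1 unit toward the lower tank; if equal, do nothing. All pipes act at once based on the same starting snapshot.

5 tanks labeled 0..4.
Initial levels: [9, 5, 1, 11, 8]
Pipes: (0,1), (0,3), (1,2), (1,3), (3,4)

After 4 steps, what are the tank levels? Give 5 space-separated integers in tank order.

Answer: 6 6 5 9 8

Derivation:
Step 1: flows [0->1,3->0,1->2,3->1,3->4] -> levels [9 6 2 8 9]
Step 2: flows [0->1,0->3,1->2,3->1,4->3] -> levels [7 7 3 9 8]
Step 3: flows [0=1,3->0,1->2,3->1,3->4] -> levels [8 7 4 6 9]
Step 4: flows [0->1,0->3,1->2,1->3,4->3] -> levels [6 6 5 9 8]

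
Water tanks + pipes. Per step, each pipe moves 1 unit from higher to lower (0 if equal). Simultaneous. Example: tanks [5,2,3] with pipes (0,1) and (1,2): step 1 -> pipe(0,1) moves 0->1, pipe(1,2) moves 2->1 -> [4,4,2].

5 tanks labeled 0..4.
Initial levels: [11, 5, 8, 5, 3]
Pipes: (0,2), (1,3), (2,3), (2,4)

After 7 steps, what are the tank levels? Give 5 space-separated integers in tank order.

Answer: 7 6 5 7 7

Derivation:
Step 1: flows [0->2,1=3,2->3,2->4] -> levels [10 5 7 6 4]
Step 2: flows [0->2,3->1,2->3,2->4] -> levels [9 6 6 6 5]
Step 3: flows [0->2,1=3,2=3,2->4] -> levels [8 6 6 6 6]
Step 4: flows [0->2,1=3,2=3,2=4] -> levels [7 6 7 6 6]
Step 5: flows [0=2,1=3,2->3,2->4] -> levels [7 6 5 7 7]
Step 6: flows [0->2,3->1,3->2,4->2] -> levels [6 7 8 5 6]
Step 7: flows [2->0,1->3,2->3,2->4] -> levels [7 6 5 7 7]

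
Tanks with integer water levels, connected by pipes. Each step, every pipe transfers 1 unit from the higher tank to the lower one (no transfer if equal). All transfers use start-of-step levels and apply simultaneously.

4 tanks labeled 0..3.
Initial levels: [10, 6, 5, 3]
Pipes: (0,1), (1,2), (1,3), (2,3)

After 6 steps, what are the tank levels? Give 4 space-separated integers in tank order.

Answer: 6 8 5 5

Derivation:
Step 1: flows [0->1,1->2,1->3,2->3] -> levels [9 5 5 5]
Step 2: flows [0->1,1=2,1=3,2=3] -> levels [8 6 5 5]
Step 3: flows [0->1,1->2,1->3,2=3] -> levels [7 5 6 6]
Step 4: flows [0->1,2->1,3->1,2=3] -> levels [6 8 5 5]
Step 5: flows [1->0,1->2,1->3,2=3] -> levels [7 5 6 6]
  -> period-2 cycle: step 5 state = step 3 state
  -> state at step 6: (6-3) mod 2 = 1, same as step 4 -> [6 8 5 5]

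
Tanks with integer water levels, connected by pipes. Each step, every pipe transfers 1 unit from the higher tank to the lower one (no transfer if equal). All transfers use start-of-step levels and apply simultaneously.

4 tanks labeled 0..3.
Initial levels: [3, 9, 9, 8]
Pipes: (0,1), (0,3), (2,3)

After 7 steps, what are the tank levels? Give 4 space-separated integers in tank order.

Answer: 6 8 7 8

Derivation:
Step 1: flows [1->0,3->0,2->3] -> levels [5 8 8 8]
Step 2: flows [1->0,3->0,2=3] -> levels [7 7 8 7]
Step 3: flows [0=1,0=3,2->3] -> levels [7 7 7 8]
Step 4: flows [0=1,3->0,3->2] -> levels [8 7 8 6]
Step 5: flows [0->1,0->3,2->3] -> levels [6 8 7 8]
Step 6: flows [1->0,3->0,3->2] -> levels [8 7 8 6]
  -> period-2 cycle: step 6 state = step 4 state
  -> state at step 7: (7-4) mod 2 = 1, same as step 5 -> [6 8 7 8]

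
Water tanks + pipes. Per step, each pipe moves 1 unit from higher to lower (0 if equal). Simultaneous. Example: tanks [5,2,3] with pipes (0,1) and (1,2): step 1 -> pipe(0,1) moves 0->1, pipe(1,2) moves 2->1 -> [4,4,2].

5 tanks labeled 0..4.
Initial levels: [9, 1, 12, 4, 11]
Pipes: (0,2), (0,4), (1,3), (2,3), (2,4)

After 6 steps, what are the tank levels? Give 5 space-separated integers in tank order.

Answer: 9 5 8 6 9

Derivation:
Step 1: flows [2->0,4->0,3->1,2->3,2->4] -> levels [11 2 9 4 11]
Step 2: flows [0->2,0=4,3->1,2->3,4->2] -> levels [10 3 10 4 10]
Step 3: flows [0=2,0=4,3->1,2->3,2=4] -> levels [10 4 9 4 10]
Step 4: flows [0->2,0=4,1=3,2->3,4->2] -> levels [9 4 10 5 9]
Step 5: flows [2->0,0=4,3->1,2->3,2->4] -> levels [10 5 7 5 10]
Step 6: flows [0->2,0=4,1=3,2->3,4->2] -> levels [9 5 8 6 9]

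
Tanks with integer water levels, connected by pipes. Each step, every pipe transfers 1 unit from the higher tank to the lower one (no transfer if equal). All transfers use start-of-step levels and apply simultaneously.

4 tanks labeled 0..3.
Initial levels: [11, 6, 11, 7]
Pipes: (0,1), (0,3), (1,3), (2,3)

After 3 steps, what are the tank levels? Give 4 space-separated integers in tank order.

Step 1: flows [0->1,0->3,3->1,2->3] -> levels [9 8 10 8]
Step 2: flows [0->1,0->3,1=3,2->3] -> levels [7 9 9 10]
Step 3: flows [1->0,3->0,3->1,3->2] -> levels [9 9 10 7]

Answer: 9 9 10 7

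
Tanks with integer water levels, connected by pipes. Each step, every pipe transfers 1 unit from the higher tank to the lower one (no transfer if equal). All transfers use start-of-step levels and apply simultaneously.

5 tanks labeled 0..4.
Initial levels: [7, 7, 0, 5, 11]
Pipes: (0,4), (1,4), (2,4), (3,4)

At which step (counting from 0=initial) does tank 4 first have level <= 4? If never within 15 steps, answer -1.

Step 1: flows [4->0,4->1,4->2,4->3] -> levels [8 8 1 6 7]
Step 2: flows [0->4,1->4,4->2,4->3] -> levels [7 7 2 7 7]
Step 3: flows [0=4,1=4,4->2,3=4] -> levels [7 7 3 7 6]
Step 4: flows [0->4,1->4,4->2,3->4] -> levels [6 6 4 6 8]
Step 5: flows [4->0,4->1,4->2,4->3] -> levels [7 7 5 7 4]
Tank 4 first reaches <=4 at step 5

Answer: 5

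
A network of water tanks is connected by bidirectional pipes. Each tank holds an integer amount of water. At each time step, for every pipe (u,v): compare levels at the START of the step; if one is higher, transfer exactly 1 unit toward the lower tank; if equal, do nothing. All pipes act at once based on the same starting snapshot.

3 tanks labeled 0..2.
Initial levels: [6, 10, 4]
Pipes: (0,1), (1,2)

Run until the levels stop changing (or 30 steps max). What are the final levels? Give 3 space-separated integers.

Answer: 7 6 7

Derivation:
Step 1: flows [1->0,1->2] -> levels [7 8 5]
Step 2: flows [1->0,1->2] -> levels [8 6 6]
Step 3: flows [0->1,1=2] -> levels [7 7 6]
Step 4: flows [0=1,1->2] -> levels [7 6 7]
Step 5: flows [0->1,2->1] -> levels [6 8 6]
Step 6: flows [1->0,1->2] -> levels [7 6 7]
  -> period-2 cycle: step 6 state = step 4 state; never stabilizes
  -> state at step 30: (30-4) mod 2 = 0, same as step 4 -> [7 6 7]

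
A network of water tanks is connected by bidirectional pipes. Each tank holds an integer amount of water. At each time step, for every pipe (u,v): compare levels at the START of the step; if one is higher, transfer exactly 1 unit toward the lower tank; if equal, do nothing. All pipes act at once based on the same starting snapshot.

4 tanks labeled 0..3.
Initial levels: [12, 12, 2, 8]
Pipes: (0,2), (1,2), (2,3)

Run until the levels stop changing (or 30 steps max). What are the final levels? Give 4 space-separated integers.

Answer: 9 9 7 9

Derivation:
Step 1: flows [0->2,1->2,3->2] -> levels [11 11 5 7]
Step 2: flows [0->2,1->2,3->2] -> levels [10 10 8 6]
Step 3: flows [0->2,1->2,2->3] -> levels [9 9 9 7]
Step 4: flows [0=2,1=2,2->3] -> levels [9 9 8 8]
Step 5: flows [0->2,1->2,2=3] -> levels [8 8 10 8]
Step 6: flows [2->0,2->1,2->3] -> levels [9 9 7 9]
Step 7: flows [0->2,1->2,3->2] -> levels [8 8 10 8]
  -> period-2 cycle: step 7 state = step 5 state; never stabilizes
  -> state at step 30: (30-5) mod 2 = 1, same as step 6 -> [9 9 7 9]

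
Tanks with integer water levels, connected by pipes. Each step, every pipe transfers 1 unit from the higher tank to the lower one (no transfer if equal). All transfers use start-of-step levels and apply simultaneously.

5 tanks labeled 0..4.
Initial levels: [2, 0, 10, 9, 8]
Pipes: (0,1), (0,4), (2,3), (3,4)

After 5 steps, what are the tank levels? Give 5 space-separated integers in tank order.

Answer: 4 3 8 8 6

Derivation:
Step 1: flows [0->1,4->0,2->3,3->4] -> levels [2 1 9 9 8]
Step 2: flows [0->1,4->0,2=3,3->4] -> levels [2 2 9 8 8]
Step 3: flows [0=1,4->0,2->3,3=4] -> levels [3 2 8 9 7]
Step 4: flows [0->1,4->0,3->2,3->4] -> levels [3 3 9 7 7]
Step 5: flows [0=1,4->0,2->3,3=4] -> levels [4 3 8 8 6]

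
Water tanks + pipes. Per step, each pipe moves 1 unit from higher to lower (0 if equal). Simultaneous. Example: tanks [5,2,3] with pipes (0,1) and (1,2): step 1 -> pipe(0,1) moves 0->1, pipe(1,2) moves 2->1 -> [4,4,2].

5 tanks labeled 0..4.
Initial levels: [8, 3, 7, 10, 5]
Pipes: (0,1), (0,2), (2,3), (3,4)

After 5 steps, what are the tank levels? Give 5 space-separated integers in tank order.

Step 1: flows [0->1,0->2,3->2,3->4] -> levels [6 4 9 8 6]
Step 2: flows [0->1,2->0,2->3,3->4] -> levels [6 5 7 8 7]
Step 3: flows [0->1,2->0,3->2,3->4] -> levels [6 6 7 6 8]
Step 4: flows [0=1,2->0,2->3,4->3] -> levels [7 6 5 8 7]
Step 5: flows [0->1,0->2,3->2,3->4] -> levels [5 7 7 6 8]

Answer: 5 7 7 6 8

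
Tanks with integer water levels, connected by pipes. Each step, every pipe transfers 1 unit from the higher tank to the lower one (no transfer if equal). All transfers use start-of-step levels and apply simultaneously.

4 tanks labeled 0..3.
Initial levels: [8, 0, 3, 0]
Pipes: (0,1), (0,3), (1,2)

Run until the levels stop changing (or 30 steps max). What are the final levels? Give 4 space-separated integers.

Step 1: flows [0->1,0->3,2->1] -> levels [6 2 2 1]
Step 2: flows [0->1,0->3,1=2] -> levels [4 3 2 2]
Step 3: flows [0->1,0->3,1->2] -> levels [2 3 3 3]
Step 4: flows [1->0,3->0,1=2] -> levels [4 2 3 2]
Step 5: flows [0->1,0->3,2->1] -> levels [2 4 2 3]
Step 6: flows [1->0,3->0,1->2] -> levels [4 2 3 2]
  -> period-2 cycle: step 6 state = step 4 state; never stabilizes
  -> state at step 30: (30-4) mod 2 = 0, same as step 4 -> [4 2 3 2]

Answer: 4 2 3 2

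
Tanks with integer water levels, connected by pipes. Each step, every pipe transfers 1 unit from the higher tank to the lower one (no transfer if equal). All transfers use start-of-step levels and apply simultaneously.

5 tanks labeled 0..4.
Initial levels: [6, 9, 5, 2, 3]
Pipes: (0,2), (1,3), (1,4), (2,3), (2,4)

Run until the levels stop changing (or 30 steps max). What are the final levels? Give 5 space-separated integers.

Step 1: flows [0->2,1->3,1->4,2->3,2->4] -> levels [5 7 4 4 5]
Step 2: flows [0->2,1->3,1->4,2=3,4->2] -> levels [4 5 6 5 5]
Step 3: flows [2->0,1=3,1=4,2->3,2->4] -> levels [5 5 3 6 6]
Step 4: flows [0->2,3->1,4->1,3->2,4->2] -> levels [4 7 6 4 4]
Step 5: flows [2->0,1->3,1->4,2->3,2->4] -> levels [5 5 3 6 6]
  -> period-2 cycle: step 5 state = step 3 state; never stabilizes
  -> state at step 30: (30-3) mod 2 = 1, same as step 4 -> [4 7 6 4 4]

Answer: 4 7 6 4 4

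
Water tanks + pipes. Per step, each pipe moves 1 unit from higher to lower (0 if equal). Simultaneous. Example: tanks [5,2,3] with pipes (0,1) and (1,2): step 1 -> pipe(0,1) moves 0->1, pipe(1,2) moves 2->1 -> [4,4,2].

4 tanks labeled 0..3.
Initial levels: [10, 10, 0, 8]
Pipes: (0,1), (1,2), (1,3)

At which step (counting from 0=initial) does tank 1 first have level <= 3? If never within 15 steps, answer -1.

Step 1: flows [0=1,1->2,1->3] -> levels [10 8 1 9]
Step 2: flows [0->1,1->2,3->1] -> levels [9 9 2 8]
Step 3: flows [0=1,1->2,1->3] -> levels [9 7 3 9]
Step 4: flows [0->1,1->2,3->1] -> levels [8 8 4 8]
Step 5: flows [0=1,1->2,1=3] -> levels [8 7 5 8]
Step 6: flows [0->1,1->2,3->1] -> levels [7 8 6 7]
Step 7: flows [1->0,1->2,1->3] -> levels [8 5 7 8]
Step 8: flows [0->1,2->1,3->1] -> levels [7 8 6 7]
  -> period-2 cycle (repeats step 6); tank 1 never drops to <=3
Tank 1 never reaches <=3 within 15 steps

Answer: -1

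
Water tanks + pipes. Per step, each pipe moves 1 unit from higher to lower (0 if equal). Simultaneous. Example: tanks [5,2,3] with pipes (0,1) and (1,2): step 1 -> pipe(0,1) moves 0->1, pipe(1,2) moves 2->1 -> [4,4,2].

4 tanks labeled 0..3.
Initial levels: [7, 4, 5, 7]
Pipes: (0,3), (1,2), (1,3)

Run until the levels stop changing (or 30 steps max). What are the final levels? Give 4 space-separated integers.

Answer: 6 4 6 7

Derivation:
Step 1: flows [0=3,2->1,3->1] -> levels [7 6 4 6]
Step 2: flows [0->3,1->2,1=3] -> levels [6 5 5 7]
Step 3: flows [3->0,1=2,3->1] -> levels [7 6 5 5]
Step 4: flows [0->3,1->2,1->3] -> levels [6 4 6 7]
Step 5: flows [3->0,2->1,3->1] -> levels [7 6 5 5]
  -> period-2 cycle: step 5 state = step 3 state; never stabilizes
  -> state at step 30: (30-3) mod 2 = 1, same as step 4 -> [6 4 6 7]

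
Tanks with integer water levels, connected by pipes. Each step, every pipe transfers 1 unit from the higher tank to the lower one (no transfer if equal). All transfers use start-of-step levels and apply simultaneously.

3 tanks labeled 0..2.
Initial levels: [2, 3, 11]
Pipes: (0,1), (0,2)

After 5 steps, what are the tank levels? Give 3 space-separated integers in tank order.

Step 1: flows [1->0,2->0] -> levels [4 2 10]
Step 2: flows [0->1,2->0] -> levels [4 3 9]
Step 3: flows [0->1,2->0] -> levels [4 4 8]
Step 4: flows [0=1,2->0] -> levels [5 4 7]
Step 5: flows [0->1,2->0] -> levels [5 5 6]

Answer: 5 5 6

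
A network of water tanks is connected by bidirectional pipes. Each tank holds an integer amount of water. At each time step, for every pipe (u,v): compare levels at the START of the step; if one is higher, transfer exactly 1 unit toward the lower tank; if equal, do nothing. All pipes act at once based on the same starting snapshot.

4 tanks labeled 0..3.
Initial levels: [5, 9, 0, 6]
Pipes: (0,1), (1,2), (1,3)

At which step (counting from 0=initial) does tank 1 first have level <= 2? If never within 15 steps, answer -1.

Answer: -1

Derivation:
Step 1: flows [1->0,1->2,1->3] -> levels [6 6 1 7]
Step 2: flows [0=1,1->2,3->1] -> levels [6 6 2 6]
Step 3: flows [0=1,1->2,1=3] -> levels [6 5 3 6]
Step 4: flows [0->1,1->2,3->1] -> levels [5 6 4 5]
Step 5: flows [1->0,1->2,1->3] -> levels [6 3 5 6]
Step 6: flows [0->1,2->1,3->1] -> levels [5 6 4 5]
  -> period-2 cycle (repeats step 4); tank 1 never drops to <=2
Tank 1 never reaches <=2 within 15 steps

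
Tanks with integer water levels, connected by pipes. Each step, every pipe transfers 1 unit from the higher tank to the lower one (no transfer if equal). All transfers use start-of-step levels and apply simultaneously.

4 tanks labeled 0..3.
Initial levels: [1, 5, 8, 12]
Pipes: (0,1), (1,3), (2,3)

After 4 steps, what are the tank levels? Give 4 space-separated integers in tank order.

Answer: 5 5 8 8

Derivation:
Step 1: flows [1->0,3->1,3->2] -> levels [2 5 9 10]
Step 2: flows [1->0,3->1,3->2] -> levels [3 5 10 8]
Step 3: flows [1->0,3->1,2->3] -> levels [4 5 9 8]
Step 4: flows [1->0,3->1,2->3] -> levels [5 5 8 8]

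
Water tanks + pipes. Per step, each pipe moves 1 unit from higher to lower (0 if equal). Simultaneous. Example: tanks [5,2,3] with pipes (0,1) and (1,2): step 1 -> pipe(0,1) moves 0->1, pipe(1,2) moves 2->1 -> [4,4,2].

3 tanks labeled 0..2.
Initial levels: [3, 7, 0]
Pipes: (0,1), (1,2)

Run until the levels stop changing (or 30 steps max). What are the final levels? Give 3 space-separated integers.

Step 1: flows [1->0,1->2] -> levels [4 5 1]
Step 2: flows [1->0,1->2] -> levels [5 3 2]
Step 3: flows [0->1,1->2] -> levels [4 3 3]
Step 4: flows [0->1,1=2] -> levels [3 4 3]
Step 5: flows [1->0,1->2] -> levels [4 2 4]
Step 6: flows [0->1,2->1] -> levels [3 4 3]
  -> period-2 cycle: step 6 state = step 4 state; never stabilizes
  -> state at step 30: (30-4) mod 2 = 0, same as step 4 -> [3 4 3]

Answer: 3 4 3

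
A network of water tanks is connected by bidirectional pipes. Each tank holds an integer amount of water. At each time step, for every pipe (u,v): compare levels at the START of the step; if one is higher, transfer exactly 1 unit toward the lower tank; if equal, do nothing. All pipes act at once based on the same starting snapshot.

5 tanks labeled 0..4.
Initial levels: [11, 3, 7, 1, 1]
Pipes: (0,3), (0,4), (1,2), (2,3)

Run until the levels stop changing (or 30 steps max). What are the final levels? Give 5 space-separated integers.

Step 1: flows [0->3,0->4,2->1,2->3] -> levels [9 4 5 3 2]
Step 2: flows [0->3,0->4,2->1,2->3] -> levels [7 5 3 5 3]
Step 3: flows [0->3,0->4,1->2,3->2] -> levels [5 4 5 5 4]
Step 4: flows [0=3,0->4,2->1,2=3] -> levels [4 5 4 5 5]
Step 5: flows [3->0,4->0,1->2,3->2] -> levels [6 4 6 3 4]
Step 6: flows [0->3,0->4,2->1,2->3] -> levels [4 5 4 5 5]
  -> period-2 cycle: step 6 state = step 4 state; never stabilizes
  -> state at step 30: (30-4) mod 2 = 0, same as step 4 -> [4 5 4 5 5]

Answer: 4 5 4 5 5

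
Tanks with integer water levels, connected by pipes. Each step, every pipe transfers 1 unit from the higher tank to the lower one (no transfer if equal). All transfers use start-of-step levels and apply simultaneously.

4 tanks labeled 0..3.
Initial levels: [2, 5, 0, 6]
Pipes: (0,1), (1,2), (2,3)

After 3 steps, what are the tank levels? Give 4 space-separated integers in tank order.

Step 1: flows [1->0,1->2,3->2] -> levels [3 3 2 5]
Step 2: flows [0=1,1->2,3->2] -> levels [3 2 4 4]
Step 3: flows [0->1,2->1,2=3] -> levels [2 4 3 4]

Answer: 2 4 3 4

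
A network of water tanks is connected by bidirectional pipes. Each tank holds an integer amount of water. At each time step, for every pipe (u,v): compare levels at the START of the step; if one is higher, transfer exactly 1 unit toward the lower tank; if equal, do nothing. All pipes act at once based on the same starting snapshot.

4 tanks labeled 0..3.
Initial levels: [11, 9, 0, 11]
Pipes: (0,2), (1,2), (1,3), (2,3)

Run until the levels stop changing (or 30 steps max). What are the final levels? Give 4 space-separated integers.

Step 1: flows [0->2,1->2,3->1,3->2] -> levels [10 9 3 9]
Step 2: flows [0->2,1->2,1=3,3->2] -> levels [9 8 6 8]
Step 3: flows [0->2,1->2,1=3,3->2] -> levels [8 7 9 7]
Step 4: flows [2->0,2->1,1=3,2->3] -> levels [9 8 6 8]
  -> period-2 cycle: step 4 state = step 2 state; never stabilizes
  -> state at step 30: (30-2) mod 2 = 0, same as step 2 -> [9 8 6 8]

Answer: 9 8 6 8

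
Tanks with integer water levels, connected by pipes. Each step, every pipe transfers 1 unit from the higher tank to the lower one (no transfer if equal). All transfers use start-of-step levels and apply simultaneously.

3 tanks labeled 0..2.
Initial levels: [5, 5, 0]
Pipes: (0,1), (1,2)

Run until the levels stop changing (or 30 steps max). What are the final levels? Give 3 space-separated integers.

Step 1: flows [0=1,1->2] -> levels [5 4 1]
Step 2: flows [0->1,1->2] -> levels [4 4 2]
Step 3: flows [0=1,1->2] -> levels [4 3 3]
Step 4: flows [0->1,1=2] -> levels [3 4 3]
Step 5: flows [1->0,1->2] -> levels [4 2 4]
Step 6: flows [0->1,2->1] -> levels [3 4 3]
  -> period-2 cycle: step 6 state = step 4 state; never stabilizes
  -> state at step 30: (30-4) mod 2 = 0, same as step 4 -> [3 4 3]

Answer: 3 4 3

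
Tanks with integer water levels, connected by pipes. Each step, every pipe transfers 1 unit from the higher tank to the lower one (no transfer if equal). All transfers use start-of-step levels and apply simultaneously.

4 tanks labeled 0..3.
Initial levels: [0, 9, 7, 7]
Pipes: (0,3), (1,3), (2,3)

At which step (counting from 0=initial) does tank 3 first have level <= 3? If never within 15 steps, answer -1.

Answer: -1

Derivation:
Step 1: flows [3->0,1->3,2=3] -> levels [1 8 7 7]
Step 2: flows [3->0,1->3,2=3] -> levels [2 7 7 7]
Step 3: flows [3->0,1=3,2=3] -> levels [3 7 7 6]
Step 4: flows [3->0,1->3,2->3] -> levels [4 6 6 7]
Step 5: flows [3->0,3->1,3->2] -> levels [5 7 7 4]
Step 6: flows [0->3,1->3,2->3] -> levels [4 6 6 7]
  -> period-2 cycle (repeats step 4); tank 3 never drops to <=3
Tank 3 never reaches <=3 within 15 steps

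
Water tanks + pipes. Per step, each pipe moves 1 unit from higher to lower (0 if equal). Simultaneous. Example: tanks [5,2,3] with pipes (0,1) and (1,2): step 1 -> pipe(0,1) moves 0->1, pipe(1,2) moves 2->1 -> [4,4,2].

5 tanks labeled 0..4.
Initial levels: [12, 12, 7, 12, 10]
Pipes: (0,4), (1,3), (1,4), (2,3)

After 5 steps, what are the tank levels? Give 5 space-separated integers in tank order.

Answer: 11 9 10 11 12

Derivation:
Step 1: flows [0->4,1=3,1->4,3->2] -> levels [11 11 8 11 12]
Step 2: flows [4->0,1=3,4->1,3->2] -> levels [12 12 9 10 10]
Step 3: flows [0->4,1->3,1->4,3->2] -> levels [11 10 10 10 12]
Step 4: flows [4->0,1=3,4->1,2=3] -> levels [12 11 10 10 10]
Step 5: flows [0->4,1->3,1->4,2=3] -> levels [11 9 10 11 12]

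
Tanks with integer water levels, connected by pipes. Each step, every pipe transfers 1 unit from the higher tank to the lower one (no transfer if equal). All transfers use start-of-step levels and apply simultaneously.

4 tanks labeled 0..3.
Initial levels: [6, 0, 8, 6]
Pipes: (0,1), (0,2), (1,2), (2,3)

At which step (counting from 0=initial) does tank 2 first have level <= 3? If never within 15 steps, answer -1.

Answer: -1

Derivation:
Step 1: flows [0->1,2->0,2->1,2->3] -> levels [6 2 5 7]
Step 2: flows [0->1,0->2,2->1,3->2] -> levels [4 4 6 6]
Step 3: flows [0=1,2->0,2->1,2=3] -> levels [5 5 4 6]
Step 4: flows [0=1,0->2,1->2,3->2] -> levels [4 4 7 5]
Step 5: flows [0=1,2->0,2->1,2->3] -> levels [5 5 4 6]
  -> period-2 cycle (repeats step 3); tank 2 never drops to <=3
Tank 2 never reaches <=3 within 15 steps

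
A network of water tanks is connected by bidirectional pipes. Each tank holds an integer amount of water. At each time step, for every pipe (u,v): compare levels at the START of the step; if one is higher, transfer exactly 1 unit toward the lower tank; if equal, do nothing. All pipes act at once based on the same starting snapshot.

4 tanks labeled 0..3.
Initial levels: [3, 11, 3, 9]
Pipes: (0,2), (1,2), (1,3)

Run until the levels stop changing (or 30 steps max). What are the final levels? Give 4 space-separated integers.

Answer: 7 8 5 6

Derivation:
Step 1: flows [0=2,1->2,1->3] -> levels [3 9 4 10]
Step 2: flows [2->0,1->2,3->1] -> levels [4 9 4 9]
Step 3: flows [0=2,1->2,1=3] -> levels [4 8 5 9]
Step 4: flows [2->0,1->2,3->1] -> levels [5 8 5 8]
Step 5: flows [0=2,1->2,1=3] -> levels [5 7 6 8]
Step 6: flows [2->0,1->2,3->1] -> levels [6 7 6 7]
Step 7: flows [0=2,1->2,1=3] -> levels [6 6 7 7]
Step 8: flows [2->0,2->1,3->1] -> levels [7 8 5 6]
Step 9: flows [0->2,1->2,1->3] -> levels [6 6 7 7]
  -> period-2 cycle: step 9 state = step 7 state; never stabilizes
  -> state at step 30: (30-7) mod 2 = 1, same as step 8 -> [7 8 5 6]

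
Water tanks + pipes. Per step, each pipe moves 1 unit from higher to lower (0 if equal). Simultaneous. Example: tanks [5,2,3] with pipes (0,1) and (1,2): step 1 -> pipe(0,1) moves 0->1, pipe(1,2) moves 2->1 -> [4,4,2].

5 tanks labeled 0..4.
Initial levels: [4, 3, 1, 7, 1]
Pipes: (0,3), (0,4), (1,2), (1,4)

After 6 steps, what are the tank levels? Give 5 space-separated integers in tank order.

Answer: 5 4 2 3 2

Derivation:
Step 1: flows [3->0,0->4,1->2,1->4] -> levels [4 1 2 6 3]
Step 2: flows [3->0,0->4,2->1,4->1] -> levels [4 3 1 5 3]
Step 3: flows [3->0,0->4,1->2,1=4] -> levels [4 2 2 4 4]
Step 4: flows [0=3,0=4,1=2,4->1] -> levels [4 3 2 4 3]
Step 5: flows [0=3,0->4,1->2,1=4] -> levels [3 2 3 4 4]
Step 6: flows [3->0,4->0,2->1,4->1] -> levels [5 4 2 3 2]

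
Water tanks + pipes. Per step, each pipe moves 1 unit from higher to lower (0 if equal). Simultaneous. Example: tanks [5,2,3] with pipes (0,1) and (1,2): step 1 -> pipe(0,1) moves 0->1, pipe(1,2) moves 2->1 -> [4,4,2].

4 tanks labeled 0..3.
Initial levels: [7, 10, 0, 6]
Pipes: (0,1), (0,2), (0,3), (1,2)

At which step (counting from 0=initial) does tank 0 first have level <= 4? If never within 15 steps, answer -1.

Step 1: flows [1->0,0->2,0->3,1->2] -> levels [6 8 2 7]
Step 2: flows [1->0,0->2,3->0,1->2] -> levels [7 6 4 6]
Step 3: flows [0->1,0->2,0->3,1->2] -> levels [4 6 6 7]
Tank 0 first reaches <=4 at step 3

Answer: 3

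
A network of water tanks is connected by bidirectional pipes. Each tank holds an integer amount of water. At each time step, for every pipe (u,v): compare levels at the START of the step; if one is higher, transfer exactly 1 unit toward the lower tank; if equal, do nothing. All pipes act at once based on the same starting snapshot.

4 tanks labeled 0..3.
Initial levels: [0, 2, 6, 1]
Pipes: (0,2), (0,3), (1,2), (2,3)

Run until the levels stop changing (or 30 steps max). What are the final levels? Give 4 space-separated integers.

Step 1: flows [2->0,3->0,2->1,2->3] -> levels [2 3 3 1]
Step 2: flows [2->0,0->3,1=2,2->3] -> levels [2 3 1 3]
Step 3: flows [0->2,3->0,1->2,3->2] -> levels [2 2 4 1]
Step 4: flows [2->0,0->3,2->1,2->3] -> levels [2 3 1 3]
  -> period-2 cycle: step 4 state = step 2 state; never stabilizes
  -> state at step 30: (30-2) mod 2 = 0, same as step 2 -> [2 3 1 3]

Answer: 2 3 1 3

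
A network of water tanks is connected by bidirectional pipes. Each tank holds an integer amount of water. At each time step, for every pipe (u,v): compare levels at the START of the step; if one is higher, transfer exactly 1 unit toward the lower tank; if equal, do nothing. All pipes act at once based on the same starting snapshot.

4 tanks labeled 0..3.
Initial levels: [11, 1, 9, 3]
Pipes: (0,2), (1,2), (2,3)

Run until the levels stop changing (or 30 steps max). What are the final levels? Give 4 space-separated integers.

Answer: 6 6 6 6

Derivation:
Step 1: flows [0->2,2->1,2->3] -> levels [10 2 8 4]
Step 2: flows [0->2,2->1,2->3] -> levels [9 3 7 5]
Step 3: flows [0->2,2->1,2->3] -> levels [8 4 6 6]
Step 4: flows [0->2,2->1,2=3] -> levels [7 5 6 6]
Step 5: flows [0->2,2->1,2=3] -> levels [6 6 6 6]
Step 6: flows [0=2,1=2,2=3] -> levels [6 6 6 6]
  -> stable (no change)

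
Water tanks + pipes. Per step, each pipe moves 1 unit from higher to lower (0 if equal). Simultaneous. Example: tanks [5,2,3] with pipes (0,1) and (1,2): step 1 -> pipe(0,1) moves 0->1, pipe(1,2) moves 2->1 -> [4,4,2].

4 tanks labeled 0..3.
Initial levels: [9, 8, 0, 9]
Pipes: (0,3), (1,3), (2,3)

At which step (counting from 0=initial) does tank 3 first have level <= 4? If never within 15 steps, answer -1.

Answer: -1

Derivation:
Step 1: flows [0=3,3->1,3->2] -> levels [9 9 1 7]
Step 2: flows [0->3,1->3,3->2] -> levels [8 8 2 8]
Step 3: flows [0=3,1=3,3->2] -> levels [8 8 3 7]
Step 4: flows [0->3,1->3,3->2] -> levels [7 7 4 8]
Step 5: flows [3->0,3->1,3->2] -> levels [8 8 5 5]
Step 6: flows [0->3,1->3,2=3] -> levels [7 7 5 7]
Step 7: flows [0=3,1=3,3->2] -> levels [7 7 6 6]
Step 8: flows [0->3,1->3,2=3] -> levels [6 6 6 8]
Step 9: flows [3->0,3->1,3->2] -> levels [7 7 7 5]
Step 10: flows [0->3,1->3,2->3] -> levels [6 6 6 8]
  -> period-2 cycle (repeats step 8); tank 3 never drops to <=4
Tank 3 never reaches <=4 within 15 steps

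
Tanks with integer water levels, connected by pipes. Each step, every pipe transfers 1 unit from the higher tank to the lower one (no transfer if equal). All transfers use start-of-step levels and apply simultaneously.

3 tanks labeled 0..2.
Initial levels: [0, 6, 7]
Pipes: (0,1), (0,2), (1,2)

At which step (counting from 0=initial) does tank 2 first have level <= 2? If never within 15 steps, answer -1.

Step 1: flows [1->0,2->0,2->1] -> levels [2 6 5]
Step 2: flows [1->0,2->0,1->2] -> levels [4 4 5]
Step 3: flows [0=1,2->0,2->1] -> levels [5 5 3]
Step 4: flows [0=1,0->2,1->2] -> levels [4 4 5]
  -> period-2 cycle (repeats step 2); tank 2 never drops to <=2
Tank 2 never reaches <=2 within 15 steps

Answer: -1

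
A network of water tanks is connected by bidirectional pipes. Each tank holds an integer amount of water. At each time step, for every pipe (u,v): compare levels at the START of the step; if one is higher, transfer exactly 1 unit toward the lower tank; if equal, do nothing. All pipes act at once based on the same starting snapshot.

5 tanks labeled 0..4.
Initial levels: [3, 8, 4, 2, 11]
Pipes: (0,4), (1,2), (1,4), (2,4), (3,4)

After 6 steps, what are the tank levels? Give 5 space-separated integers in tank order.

Answer: 6 6 6 6 4

Derivation:
Step 1: flows [4->0,1->2,4->1,4->2,4->3] -> levels [4 8 6 3 7]
Step 2: flows [4->0,1->2,1->4,4->2,4->3] -> levels [5 6 8 4 5]
Step 3: flows [0=4,2->1,1->4,2->4,4->3] -> levels [5 6 6 5 6]
Step 4: flows [4->0,1=2,1=4,2=4,4->3] -> levels [6 6 6 6 4]
Step 5: flows [0->4,1=2,1->4,2->4,3->4] -> levels [5 5 5 5 8]
Step 6: flows [4->0,1=2,4->1,4->2,4->3] -> levels [6 6 6 6 4]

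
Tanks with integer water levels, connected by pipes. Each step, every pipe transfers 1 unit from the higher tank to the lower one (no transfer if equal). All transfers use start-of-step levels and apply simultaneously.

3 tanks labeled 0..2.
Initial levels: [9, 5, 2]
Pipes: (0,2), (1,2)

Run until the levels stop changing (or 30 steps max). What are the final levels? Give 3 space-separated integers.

Step 1: flows [0->2,1->2] -> levels [8 4 4]
Step 2: flows [0->2,1=2] -> levels [7 4 5]
Step 3: flows [0->2,2->1] -> levels [6 5 5]
Step 4: flows [0->2,1=2] -> levels [5 5 6]
Step 5: flows [2->0,2->1] -> levels [6 6 4]
Step 6: flows [0->2,1->2] -> levels [5 5 6]
  -> period-2 cycle: step 6 state = step 4 state; never stabilizes
  -> state at step 30: (30-4) mod 2 = 0, same as step 4 -> [5 5 6]

Answer: 5 5 6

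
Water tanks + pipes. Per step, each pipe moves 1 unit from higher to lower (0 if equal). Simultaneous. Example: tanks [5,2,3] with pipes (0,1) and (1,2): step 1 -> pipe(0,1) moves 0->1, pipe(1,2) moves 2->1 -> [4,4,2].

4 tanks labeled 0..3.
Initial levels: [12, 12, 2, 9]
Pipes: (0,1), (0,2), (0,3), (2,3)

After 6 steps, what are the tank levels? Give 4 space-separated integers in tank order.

Answer: 8 9 9 9

Derivation:
Step 1: flows [0=1,0->2,0->3,3->2] -> levels [10 12 4 9]
Step 2: flows [1->0,0->2,0->3,3->2] -> levels [9 11 6 9]
Step 3: flows [1->0,0->2,0=3,3->2] -> levels [9 10 8 8]
Step 4: flows [1->0,0->2,0->3,2=3] -> levels [8 9 9 9]
Step 5: flows [1->0,2->0,3->0,2=3] -> levels [11 8 8 8]
Step 6: flows [0->1,0->2,0->3,2=3] -> levels [8 9 9 9]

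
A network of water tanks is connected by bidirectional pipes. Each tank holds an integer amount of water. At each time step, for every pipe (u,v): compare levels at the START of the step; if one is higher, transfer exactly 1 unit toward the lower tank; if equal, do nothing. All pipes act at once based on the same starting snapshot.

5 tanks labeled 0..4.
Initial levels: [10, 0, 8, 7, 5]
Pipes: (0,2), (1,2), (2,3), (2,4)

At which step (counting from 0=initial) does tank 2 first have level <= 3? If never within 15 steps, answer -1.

Step 1: flows [0->2,2->1,2->3,2->4] -> levels [9 1 6 8 6]
Step 2: flows [0->2,2->1,3->2,2=4] -> levels [8 2 7 7 6]
Step 3: flows [0->2,2->1,2=3,2->4] -> levels [7 3 6 7 7]
Step 4: flows [0->2,2->1,3->2,4->2] -> levels [6 4 8 6 6]
Step 5: flows [2->0,2->1,2->3,2->4] -> levels [7 5 4 7 7]
Step 6: flows [0->2,1->2,3->2,4->2] -> levels [6 4 8 6 6]
  -> period-2 cycle (repeats step 4); tank 2 never drops to <=3
Tank 2 never reaches <=3 within 15 steps

Answer: -1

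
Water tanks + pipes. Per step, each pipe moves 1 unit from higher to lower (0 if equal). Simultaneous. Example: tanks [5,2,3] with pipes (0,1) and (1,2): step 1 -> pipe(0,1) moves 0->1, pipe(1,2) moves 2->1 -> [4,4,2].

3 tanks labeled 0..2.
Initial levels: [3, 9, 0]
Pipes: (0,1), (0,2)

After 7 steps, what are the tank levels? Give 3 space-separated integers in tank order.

Step 1: flows [1->0,0->2] -> levels [3 8 1]
Step 2: flows [1->0,0->2] -> levels [3 7 2]
Step 3: flows [1->0,0->2] -> levels [3 6 3]
Step 4: flows [1->0,0=2] -> levels [4 5 3]
Step 5: flows [1->0,0->2] -> levels [4 4 4]
Step 6: flows [0=1,0=2] -> levels [4 4 4]
  -> stable; steps 7..7 unchanged -> [4 4 4]

Answer: 4 4 4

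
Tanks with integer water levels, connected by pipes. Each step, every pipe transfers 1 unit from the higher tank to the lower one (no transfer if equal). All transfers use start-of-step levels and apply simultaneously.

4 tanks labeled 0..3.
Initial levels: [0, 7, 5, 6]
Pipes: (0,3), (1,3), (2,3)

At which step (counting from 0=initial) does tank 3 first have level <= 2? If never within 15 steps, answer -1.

Answer: -1

Derivation:
Step 1: flows [3->0,1->3,3->2] -> levels [1 6 6 5]
Step 2: flows [3->0,1->3,2->3] -> levels [2 5 5 6]
Step 3: flows [3->0,3->1,3->2] -> levels [3 6 6 3]
Step 4: flows [0=3,1->3,2->3] -> levels [3 5 5 5]
Step 5: flows [3->0,1=3,2=3] -> levels [4 5 5 4]
Step 6: flows [0=3,1->3,2->3] -> levels [4 4 4 6]
Step 7: flows [3->0,3->1,3->2] -> levels [5 5 5 3]
Step 8: flows [0->3,1->3,2->3] -> levels [4 4 4 6]
  -> period-2 cycle (repeats step 6); tank 3 never drops to <=2
Tank 3 never reaches <=2 within 15 steps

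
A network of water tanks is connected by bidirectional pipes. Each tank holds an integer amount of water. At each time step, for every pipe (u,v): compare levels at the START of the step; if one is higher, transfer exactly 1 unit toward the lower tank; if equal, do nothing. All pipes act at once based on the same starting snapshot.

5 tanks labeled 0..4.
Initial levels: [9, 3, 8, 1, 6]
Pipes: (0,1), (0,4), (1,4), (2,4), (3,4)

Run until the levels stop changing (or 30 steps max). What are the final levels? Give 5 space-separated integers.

Step 1: flows [0->1,0->4,4->1,2->4,4->3] -> levels [7 5 7 2 6]
Step 2: flows [0->1,0->4,4->1,2->4,4->3] -> levels [5 7 6 3 6]
Step 3: flows [1->0,4->0,1->4,2=4,4->3] -> levels [7 5 6 4 5]
Step 4: flows [0->1,0->4,1=4,2->4,4->3] -> levels [5 6 5 5 6]
Step 5: flows [1->0,4->0,1=4,4->2,4->3] -> levels [7 5 6 6 3]
Step 6: flows [0->1,0->4,1->4,2->4,3->4] -> levels [5 5 5 5 7]
Step 7: flows [0=1,4->0,4->1,4->2,4->3] -> levels [6 6 6 6 3]
Step 8: flows [0=1,0->4,1->4,2->4,3->4] -> levels [5 5 5 5 7]
  -> period-2 cycle: step 8 state = step 6 state; never stabilizes
  -> state at step 30: (30-6) mod 2 = 0, same as step 6 -> [5 5 5 5 7]

Answer: 5 5 5 5 7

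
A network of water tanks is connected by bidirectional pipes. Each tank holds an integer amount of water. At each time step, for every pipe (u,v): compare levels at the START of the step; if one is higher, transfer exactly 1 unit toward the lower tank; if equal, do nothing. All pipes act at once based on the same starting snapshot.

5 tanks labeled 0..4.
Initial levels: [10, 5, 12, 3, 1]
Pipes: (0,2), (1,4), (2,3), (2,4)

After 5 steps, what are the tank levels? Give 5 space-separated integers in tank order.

Step 1: flows [2->0,1->4,2->3,2->4] -> levels [11 4 9 4 3]
Step 2: flows [0->2,1->4,2->3,2->4] -> levels [10 3 8 5 5]
Step 3: flows [0->2,4->1,2->3,2->4] -> levels [9 4 7 6 5]
Step 4: flows [0->2,4->1,2->3,2->4] -> levels [8 5 6 7 5]
Step 5: flows [0->2,1=4,3->2,2->4] -> levels [7 5 7 6 6]

Answer: 7 5 7 6 6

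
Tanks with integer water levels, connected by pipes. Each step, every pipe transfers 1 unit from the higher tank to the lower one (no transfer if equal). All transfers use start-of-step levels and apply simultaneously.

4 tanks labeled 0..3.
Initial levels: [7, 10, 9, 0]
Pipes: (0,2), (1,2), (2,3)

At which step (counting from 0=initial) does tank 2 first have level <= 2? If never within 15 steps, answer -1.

Step 1: flows [2->0,1->2,2->3] -> levels [8 9 8 1]
Step 2: flows [0=2,1->2,2->3] -> levels [8 8 8 2]
Step 3: flows [0=2,1=2,2->3] -> levels [8 8 7 3]
Step 4: flows [0->2,1->2,2->3] -> levels [7 7 8 4]
Step 5: flows [2->0,2->1,2->3] -> levels [8 8 5 5]
Step 6: flows [0->2,1->2,2=3] -> levels [7 7 7 5]
Step 7: flows [0=2,1=2,2->3] -> levels [7 7 6 6]
Step 8: flows [0->2,1->2,2=3] -> levels [6 6 8 6]
Step 9: flows [2->0,2->1,2->3] -> levels [7 7 5 7]
Step 10: flows [0->2,1->2,3->2] -> levels [6 6 8 6]
  -> period-2 cycle (repeats step 8); tank 2 never drops to <=2
Tank 2 never reaches <=2 within 15 steps

Answer: -1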